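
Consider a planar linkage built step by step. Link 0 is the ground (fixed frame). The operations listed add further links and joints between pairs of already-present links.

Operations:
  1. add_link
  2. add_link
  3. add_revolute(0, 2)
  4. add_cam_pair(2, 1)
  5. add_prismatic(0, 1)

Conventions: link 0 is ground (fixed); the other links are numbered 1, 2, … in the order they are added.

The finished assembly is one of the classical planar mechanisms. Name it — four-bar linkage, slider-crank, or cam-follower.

links: 3 (incl. ground); joints: 1 revolute, 1 prismatic, 1 higher (cam) pair, forming one closed loop
3 links, revolute + prismatic + higher pair in one loop → cam-follower

cam-follower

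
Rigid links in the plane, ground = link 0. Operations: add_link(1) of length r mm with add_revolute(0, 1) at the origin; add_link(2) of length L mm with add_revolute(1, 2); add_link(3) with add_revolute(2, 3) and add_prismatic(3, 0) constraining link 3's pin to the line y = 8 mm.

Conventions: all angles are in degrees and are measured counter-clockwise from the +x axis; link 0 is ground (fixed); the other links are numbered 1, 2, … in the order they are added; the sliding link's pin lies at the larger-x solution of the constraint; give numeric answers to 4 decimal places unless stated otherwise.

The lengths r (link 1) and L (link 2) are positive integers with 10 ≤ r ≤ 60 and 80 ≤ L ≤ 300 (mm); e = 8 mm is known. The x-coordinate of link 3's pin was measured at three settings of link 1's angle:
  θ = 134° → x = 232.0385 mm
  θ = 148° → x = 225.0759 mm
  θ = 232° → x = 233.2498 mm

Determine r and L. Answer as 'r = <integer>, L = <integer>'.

constraint per measurement: (x − r cos θ)² + (r sin θ − e)² = L²
subtracting the θ₁ and θ₂ equations cancels the r² and L² terms:
r = (x₁² − x₂²) / (2[(x₁cos θ₁ + e sin θ₁) − (x₂cos θ₂ + e sin θ₂)]) = 50.9999 → r = 51
L² = (x₁ − r cos θ₁)² + (r sin θ₁ − e)² = 72361.0078 → L = 269.0000 → L = 269
check at θ₃=232°: x = 233.2498 (printed 233.2498) ✓

r = 51, L = 269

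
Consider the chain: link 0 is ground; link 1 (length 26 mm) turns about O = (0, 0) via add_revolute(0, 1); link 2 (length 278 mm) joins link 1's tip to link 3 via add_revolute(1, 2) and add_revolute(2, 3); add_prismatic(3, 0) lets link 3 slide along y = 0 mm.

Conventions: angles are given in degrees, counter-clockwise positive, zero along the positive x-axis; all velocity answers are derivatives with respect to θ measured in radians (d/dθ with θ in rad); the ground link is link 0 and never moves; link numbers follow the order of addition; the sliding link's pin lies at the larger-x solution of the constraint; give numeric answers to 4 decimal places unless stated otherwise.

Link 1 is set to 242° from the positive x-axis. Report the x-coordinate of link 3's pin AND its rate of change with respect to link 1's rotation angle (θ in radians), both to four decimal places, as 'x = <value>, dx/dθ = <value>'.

geometry: r = 26 mm, L = 278 mm, e = 0 mm
crank pin P = (r cos θ, r sin θ) = (-12.206261, -22.956637)
h = r sin θ − e = -22.956637 − 0 = -22.956637
x = r cos θ + √(L² − h²) = -12.206261 + 277.050524 = 264.844263
dx/dθ = −r sin θ − h·r cos θ/√(L² − h²) (θ in radians; h = -22.956637) = 21.945216

x = 264.8443, dx/dθ = 21.9452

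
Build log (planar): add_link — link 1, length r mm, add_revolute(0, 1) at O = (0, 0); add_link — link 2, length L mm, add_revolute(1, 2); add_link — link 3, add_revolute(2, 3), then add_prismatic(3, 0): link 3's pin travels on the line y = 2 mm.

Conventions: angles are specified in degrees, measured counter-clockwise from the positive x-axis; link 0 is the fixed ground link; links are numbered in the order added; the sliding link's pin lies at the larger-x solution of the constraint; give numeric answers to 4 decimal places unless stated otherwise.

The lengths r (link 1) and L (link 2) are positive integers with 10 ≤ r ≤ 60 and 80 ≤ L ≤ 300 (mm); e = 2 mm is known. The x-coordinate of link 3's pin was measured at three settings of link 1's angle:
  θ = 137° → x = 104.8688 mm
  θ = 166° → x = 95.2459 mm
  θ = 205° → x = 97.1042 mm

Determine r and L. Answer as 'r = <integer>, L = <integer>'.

constraint per measurement: (x − r cos θ)² + (r sin θ − e)² = L²
subtracting the θ₁ and θ₂ equations cancels the r² and L² terms:
r = (x₁² − x₂²) / (2[(x₁cos θ₁ + e sin θ₁) − (x₂cos θ₂ + e sin θ₂)]) = 58.0002 → r = 58
L² = (x₁ − r cos θ₁)² + (r sin θ₁ − e)² = 23103.9991 → L = 152.0000 → L = 152
check at θ₃=205°: x = 97.1042 (printed 97.1042) ✓

r = 58, L = 152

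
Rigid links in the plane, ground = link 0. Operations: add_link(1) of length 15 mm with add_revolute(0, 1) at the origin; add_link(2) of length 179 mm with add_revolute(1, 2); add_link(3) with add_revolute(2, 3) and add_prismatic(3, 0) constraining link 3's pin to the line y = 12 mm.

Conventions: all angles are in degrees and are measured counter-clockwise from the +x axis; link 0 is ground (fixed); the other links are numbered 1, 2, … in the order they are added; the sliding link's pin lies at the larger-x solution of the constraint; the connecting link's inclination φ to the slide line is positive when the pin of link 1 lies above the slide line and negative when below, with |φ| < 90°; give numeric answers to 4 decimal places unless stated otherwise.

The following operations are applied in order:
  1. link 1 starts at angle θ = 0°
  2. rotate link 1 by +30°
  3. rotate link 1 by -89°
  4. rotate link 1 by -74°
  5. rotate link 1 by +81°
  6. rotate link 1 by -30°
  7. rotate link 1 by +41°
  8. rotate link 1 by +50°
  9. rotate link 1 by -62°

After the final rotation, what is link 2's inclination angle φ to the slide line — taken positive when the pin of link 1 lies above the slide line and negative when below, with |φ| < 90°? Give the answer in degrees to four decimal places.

geometry: r = 15 mm, L = 179 mm, e = 12 mm; θ starts at 0°
rotate link 1 by +30°: θ ← 0° +30° = 30°
rotate link 1 by -89°: θ ← 30° -89° = -59°
rotate link 1 by -74°: θ ← -59° -74° = -133°
rotate link 1 by +81°: θ ← -133° +81° = -52°
rotate link 1 by -30°: θ ← -52° -30° = -82°
rotate link 1 by +41°: θ ← -82° +41° = -41°
rotate link 1 by +50°: θ ← -41° +50° = 9°
rotate link 1 by -62°: θ ← 9° -62° = -53°
h = r sin θ − e = -11.979533 − 12 = -23.979533
sin φ = h / L = -23.979533 / 179 = -0.13396387
φ = arcsin(-0.13396387) = -7.698710°

-7.6987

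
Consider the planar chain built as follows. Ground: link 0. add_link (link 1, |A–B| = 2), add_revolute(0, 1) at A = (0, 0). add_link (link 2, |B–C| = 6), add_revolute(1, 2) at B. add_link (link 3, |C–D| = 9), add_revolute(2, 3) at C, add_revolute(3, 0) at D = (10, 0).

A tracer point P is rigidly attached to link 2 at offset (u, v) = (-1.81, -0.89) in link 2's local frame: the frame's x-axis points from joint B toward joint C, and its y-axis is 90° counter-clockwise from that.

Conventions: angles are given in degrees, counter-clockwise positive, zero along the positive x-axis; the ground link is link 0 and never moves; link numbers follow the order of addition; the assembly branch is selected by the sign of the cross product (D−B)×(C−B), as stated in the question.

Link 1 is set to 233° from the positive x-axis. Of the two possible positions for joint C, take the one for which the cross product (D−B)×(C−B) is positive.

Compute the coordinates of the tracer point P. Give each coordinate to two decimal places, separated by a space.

A=(0,0), D=(10.00,0)
B = A + 2.00·(cos233°, sin233°) = (-1.2036, -1.5973)
|BD| = 11.3169
circle(B,6.00) ∩ circle(D,9.00): a=3.6703, h=4.7465
  candidates: C₊=(1.7600,3.6197) cross=53.715; C₋=(3.0998,-5.7782) cross=-53.715
  branch + wants cross > 0 → take C=(1.7600,3.6197) (cross=53.715)
ex = (C−B)/|BC| = (0.4939,0.8695); ey = (-0.8695,0.4939)
P = B + -1.81·ex + -0.89·ey = (-1.3238,-3.6107)

-1.32 -3.61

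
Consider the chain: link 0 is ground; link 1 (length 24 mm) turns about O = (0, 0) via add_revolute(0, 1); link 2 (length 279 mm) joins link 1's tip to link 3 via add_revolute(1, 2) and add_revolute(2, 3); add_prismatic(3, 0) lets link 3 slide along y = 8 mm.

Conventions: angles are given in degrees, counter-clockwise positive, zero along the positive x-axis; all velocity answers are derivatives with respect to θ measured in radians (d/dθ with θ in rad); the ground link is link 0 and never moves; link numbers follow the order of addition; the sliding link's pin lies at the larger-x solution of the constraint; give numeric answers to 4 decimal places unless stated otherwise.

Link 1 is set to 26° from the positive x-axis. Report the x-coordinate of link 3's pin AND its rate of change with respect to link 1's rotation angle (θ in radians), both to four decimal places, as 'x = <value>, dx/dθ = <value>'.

geometry: r = 24 mm, L = 279 mm, e = 8 mm
crank pin P = (r cos θ, r sin θ) = (21.571057, 10.520908)
h = r sin θ − e = 10.520908 − 8 = 2.520908
x = r cos θ + √(L² − h²) = 21.571057 + 278.988611 = 300.559668
dx/dθ = −r sin θ − h·r cos θ/√(L² − h²) (θ in radians; h = 2.520908) = -10.715821

x = 300.5597, dx/dθ = -10.7158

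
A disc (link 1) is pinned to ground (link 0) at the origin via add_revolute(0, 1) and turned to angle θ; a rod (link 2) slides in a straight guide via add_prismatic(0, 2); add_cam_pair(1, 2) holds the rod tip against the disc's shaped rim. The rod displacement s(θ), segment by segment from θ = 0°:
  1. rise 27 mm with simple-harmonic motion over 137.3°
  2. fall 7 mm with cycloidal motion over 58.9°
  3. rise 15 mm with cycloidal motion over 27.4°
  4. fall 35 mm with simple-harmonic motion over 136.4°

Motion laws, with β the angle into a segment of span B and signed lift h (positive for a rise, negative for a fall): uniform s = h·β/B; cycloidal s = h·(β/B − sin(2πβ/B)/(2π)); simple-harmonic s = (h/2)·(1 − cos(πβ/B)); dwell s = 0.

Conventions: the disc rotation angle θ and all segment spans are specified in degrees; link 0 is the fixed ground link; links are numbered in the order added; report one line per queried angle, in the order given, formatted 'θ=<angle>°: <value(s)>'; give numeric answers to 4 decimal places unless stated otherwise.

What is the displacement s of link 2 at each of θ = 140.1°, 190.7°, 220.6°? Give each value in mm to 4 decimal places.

segment 1 (0° to 137.3°, simple-harmonic, h = 27) is passed completely: s = 0.0000 + (27) = 27.0000
θ = 140.1° falls in segment 2 (137.3° to 196.2°, cycloidal, h = -7): β = 140.1 − 137.3 = 2.8°, B = 58.9°; Δs = -7·(0.0475 − sin(2π·0.0475)/(2π)) = -0.0049; s = 27.0000 − 0.0049 = 26.9951
θ = 190.7° falls in segment 2 (137.3° to 196.2°, cycloidal, h = -7): β = 190.7 − 137.3 = 53.4°, B = 58.9°; Δs = -7·(0.9066 − sin(2π·0.9066)/(2π)) = -6.9631; s = 27.0000 − 6.9631 = 20.0369
segment 2 (137.3° to 196.2°, cycloidal, h = -7) is passed completely: s = 27.0000 + (-7) = 20.0000
θ = 220.6° falls in segment 3 (196.2° to 223.6°, cycloidal, h = 15): β = 220.6 − 196.2 = 24.4°, B = 27.4°; Δs = 15·(0.8905 − sin(2π·0.8905)/(2π)) = 14.8735; s = 20.0000 + 14.8735 = 34.8735

θ=140.1°: 26.9951
θ=190.7°: 20.0369
θ=220.6°: 34.8735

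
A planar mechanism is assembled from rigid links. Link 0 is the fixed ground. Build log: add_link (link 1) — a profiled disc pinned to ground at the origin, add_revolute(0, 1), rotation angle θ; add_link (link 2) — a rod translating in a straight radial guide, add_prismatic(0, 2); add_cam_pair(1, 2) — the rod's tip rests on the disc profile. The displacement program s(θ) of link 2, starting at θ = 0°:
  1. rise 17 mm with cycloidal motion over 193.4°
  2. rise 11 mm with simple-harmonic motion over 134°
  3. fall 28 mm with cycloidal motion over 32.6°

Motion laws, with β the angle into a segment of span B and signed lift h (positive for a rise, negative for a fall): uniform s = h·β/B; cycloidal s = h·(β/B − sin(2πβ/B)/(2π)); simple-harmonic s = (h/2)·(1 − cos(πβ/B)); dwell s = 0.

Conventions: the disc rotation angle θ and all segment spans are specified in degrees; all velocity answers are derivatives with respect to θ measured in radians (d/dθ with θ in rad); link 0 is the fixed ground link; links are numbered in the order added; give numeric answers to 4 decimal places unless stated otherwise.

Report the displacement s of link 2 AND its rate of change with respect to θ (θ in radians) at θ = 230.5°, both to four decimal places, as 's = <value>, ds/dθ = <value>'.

seg 1 [0°–193.4°] cycloidal, h=17: full span → s += 17 → s = 17.0000
seg 2 [193.4°–327.4°] simple-harmonic, h=11: θ=230.5° here. β=37.1, B=134. 11/2·(1 − cos(π·0.2769)) = 1.9526 → s = 18.9526
velocity in seg [193.4°–327.4°] (simple-harmonic), θ in radians: β = 37.1° = 0.6475 rad, B = 134° = 2.3387 rad; ds/dθ = (πh/(2B)) sin(πβ/B) = (π·11/(2·2.3387)) sin(π·0.2769) = 5.645951 mm/rad

s = 18.9526, ds/dθ = 5.6460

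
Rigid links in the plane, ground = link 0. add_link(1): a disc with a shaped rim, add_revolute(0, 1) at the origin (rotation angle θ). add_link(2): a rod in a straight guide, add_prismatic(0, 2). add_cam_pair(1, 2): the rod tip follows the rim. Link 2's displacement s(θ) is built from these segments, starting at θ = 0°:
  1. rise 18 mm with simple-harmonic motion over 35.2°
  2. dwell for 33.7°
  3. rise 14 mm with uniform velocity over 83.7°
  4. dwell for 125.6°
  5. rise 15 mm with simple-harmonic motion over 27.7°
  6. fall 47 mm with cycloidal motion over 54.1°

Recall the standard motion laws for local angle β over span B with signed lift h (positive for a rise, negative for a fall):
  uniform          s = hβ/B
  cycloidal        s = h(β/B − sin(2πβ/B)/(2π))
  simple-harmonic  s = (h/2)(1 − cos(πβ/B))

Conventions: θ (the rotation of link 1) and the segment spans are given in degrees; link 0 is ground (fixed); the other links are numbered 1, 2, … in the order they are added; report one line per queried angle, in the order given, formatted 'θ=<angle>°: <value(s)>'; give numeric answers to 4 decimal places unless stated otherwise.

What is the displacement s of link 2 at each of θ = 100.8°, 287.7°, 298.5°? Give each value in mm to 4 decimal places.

segment 1 (0° to 35.2°, simple-harmonic, h = 18) is passed completely: s = 0.0000 + (18) = 18.0000
segment 2 (35.2° to 68.9°, dwell): s unchanged at 18.0000
θ = 100.8° falls in segment 3 (68.9° to 152.6°, uniform, h = 14): β = 100.8 − 68.9 = 31.9°, B = 83.7°; Δs = 14·31.9/83.7 = 5.3357; s = 18.0000 + 5.3357 = 23.3357
segment 3 (68.9° to 152.6°, uniform, h = 14) is passed completely: s = 18.0000 + (14) = 32.0000
segment 4 (152.6° to 278.2°, dwell): s unchanged at 32.0000
θ = 287.7° falls in segment 5 (278.2° to 305.9°, simple-harmonic, h = 15): β = 287.7 − 278.2 = 9.5°, B = 27.7°; Δs = 15/2·(1 − cos(π·0.3430)) = 3.9481; s = 32.0000 + 3.9481 = 35.9481
θ = 298.5° falls in segment 5 (278.2° to 305.9°, simple-harmonic, h = 15): β = 298.5 − 278.2 = 20.3°, B = 27.7°; Δs = 15/2·(1 − cos(π·0.7329)) = 12.5100; s = 32.0000 + 12.5100 = 44.5100

θ=100.8°: 23.3357
θ=287.7°: 35.9481
θ=298.5°: 44.5100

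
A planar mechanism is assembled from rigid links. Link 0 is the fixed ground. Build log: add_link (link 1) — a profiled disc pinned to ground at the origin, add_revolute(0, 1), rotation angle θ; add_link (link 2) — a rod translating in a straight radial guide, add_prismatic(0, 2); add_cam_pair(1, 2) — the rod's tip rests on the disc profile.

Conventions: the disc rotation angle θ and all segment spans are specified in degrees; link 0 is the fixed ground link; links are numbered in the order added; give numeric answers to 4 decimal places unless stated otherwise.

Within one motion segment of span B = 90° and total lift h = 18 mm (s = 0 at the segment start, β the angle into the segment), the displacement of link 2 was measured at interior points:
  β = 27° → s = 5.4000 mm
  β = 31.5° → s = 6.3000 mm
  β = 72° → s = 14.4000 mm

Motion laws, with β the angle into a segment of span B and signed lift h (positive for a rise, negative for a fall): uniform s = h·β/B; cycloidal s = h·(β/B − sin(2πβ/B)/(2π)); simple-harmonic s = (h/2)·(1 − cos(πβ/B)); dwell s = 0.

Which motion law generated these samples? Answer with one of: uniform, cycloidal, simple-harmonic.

candidates at β/B = r: uniform s = h·r (linear in β); cycloidal s = h·(r − sin(2πr)/(2π)); simple-harmonic s = (h/2)(1 − cos(πr))
β=27°: printed 5.4000 | uniform 5.4000, cycloidal 2.6754, simple-harmonic 3.7099
β=31.5°: printed 6.3000 | uniform 6.3000, cycloidal 3.9823, simple-harmonic 4.9141
β=72°: printed 14.4000 | uniform 14.4000, cycloidal 17.1246, simple-harmonic 16.2812
only one law matches every sample → uniform

uniform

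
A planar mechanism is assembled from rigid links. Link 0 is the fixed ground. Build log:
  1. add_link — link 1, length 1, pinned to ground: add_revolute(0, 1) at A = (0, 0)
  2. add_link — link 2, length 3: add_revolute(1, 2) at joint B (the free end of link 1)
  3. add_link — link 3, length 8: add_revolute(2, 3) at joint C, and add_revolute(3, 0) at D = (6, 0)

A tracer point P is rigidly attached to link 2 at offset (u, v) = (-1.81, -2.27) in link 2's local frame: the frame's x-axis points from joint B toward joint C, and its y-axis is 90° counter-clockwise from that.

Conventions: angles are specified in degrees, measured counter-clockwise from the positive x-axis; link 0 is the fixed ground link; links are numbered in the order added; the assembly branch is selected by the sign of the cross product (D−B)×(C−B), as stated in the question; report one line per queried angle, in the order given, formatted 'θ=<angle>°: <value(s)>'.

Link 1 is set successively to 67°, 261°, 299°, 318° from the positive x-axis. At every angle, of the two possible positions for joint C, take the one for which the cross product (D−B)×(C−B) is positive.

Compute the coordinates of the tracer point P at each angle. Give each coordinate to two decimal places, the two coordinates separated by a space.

A=(0,0), D=(6.00,0)
θ=67°: B = A + 1.00·(cos67°, sin67°) = (0.3907, 0.9205)
θ=67°: |BD| = 5.6843
θ=67°: circle(B,3.00) ∩ circle(D,8.00): a=-1.9957, h=2.2399
θ=67°:   candidates: C₊=(-1.2159,3.4540) cross=12.732; C₋=(-1.9414,-0.9666) cross=-12.732
θ=67°:   branch + wants cross > 0 → take C=(-1.2159,3.4540) (cross=12.732)
θ=67°: ex = (C−B)/|BC| = (-0.5356,0.8445); ey = (-0.8445,-0.5356)
θ=67°: P = B + -1.81·ex + -2.27·ey = (3.2771,0.6077)
θ=261°: B = A + 1.00·(cos261°, sin261°) = (-0.1564, -0.9877)
θ=261°: |BD| = 6.2352
θ=261°: circle(B,3.00) ∩ circle(D,8.00): a=-1.2929, h=2.7071
θ=261°:   candidates: C₊=(-1.8618,1.4804) cross=16.879; C₋=(-1.0042,-3.8654) cross=-16.879
θ=261°:   branch + wants cross > 0 → take C=(-1.8618,1.4804) (cross=16.879)
θ=261°: ex = (C−B)/|BC| = (-0.5685,0.8227); ey = (-0.8227,-0.5685)
θ=261°: P = B + -1.81·ex + -2.27·ey = (2.7400,-1.1864)
θ=299°: B = A + 1.00·(cos299°, sin299°) = (0.4848, -0.8746)
θ=299°: |BD| = 5.5841
θ=299°: circle(B,3.00) ∩ circle(D,8.00): a=-2.1326, h=2.1099
θ=299°:   candidates: C₊=(-1.9520,0.8753) cross=11.782; C₋=(-1.2910,-3.2926) cross=-11.782
θ=299°:   branch + wants cross > 0 → take C=(-1.9520,0.8753) (cross=11.782)
θ=299°: ex = (C−B)/|BC| = (-0.8123,0.5833); ey = (-0.5833,-0.8123)
θ=299°: P = B + -1.81·ex + -2.27·ey = (3.2791,-0.0865)
θ=318°: B = A + 1.00·(cos318°, sin318°) = (0.7431, -0.6691)
θ=318°: |BD| = 5.2993
θ=318°: circle(B,3.00) ∩ circle(D,8.00): a=-2.5398, h=1.5968
θ=318°:   candidates: C₊=(-1.9779,0.5942) cross=8.462; C₋=(-1.5747,-2.5738) cross=-8.462
θ=318°:   branch + wants cross > 0 → take C=(-1.9779,0.5942) (cross=8.462)
θ=318°: ex = (C−B)/|BC| = (-0.9070,0.4211); ey = (-0.4211,-0.9070)
θ=318°: P = B + -1.81·ex + -2.27·ey = (3.3407,0.6276)

θ=67°: 3.28 0.61
θ=261°: 2.74 -1.19
θ=299°: 3.28 -0.09
θ=318°: 3.34 0.63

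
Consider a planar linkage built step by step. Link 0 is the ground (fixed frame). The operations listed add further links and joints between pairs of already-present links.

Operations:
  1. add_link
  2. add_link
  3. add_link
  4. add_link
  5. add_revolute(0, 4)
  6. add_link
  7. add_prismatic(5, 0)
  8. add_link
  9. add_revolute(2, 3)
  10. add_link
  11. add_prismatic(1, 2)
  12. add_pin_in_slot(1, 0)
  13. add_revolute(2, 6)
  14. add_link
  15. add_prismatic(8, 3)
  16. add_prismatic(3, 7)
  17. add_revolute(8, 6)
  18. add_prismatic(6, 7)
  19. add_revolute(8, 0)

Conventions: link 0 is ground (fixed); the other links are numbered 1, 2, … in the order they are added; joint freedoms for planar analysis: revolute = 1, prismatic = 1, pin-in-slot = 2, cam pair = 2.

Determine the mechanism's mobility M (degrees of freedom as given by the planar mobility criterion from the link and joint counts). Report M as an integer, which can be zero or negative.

(L,J1,J2)=(1,0,0); link0 fixed
link1: (2,0,0)
link2: (3,0,0)
link3: (4,0,0)
link4: (5,0,0)
R 0-4 [J1]: (5,1,0)
link5: (6,1,0)
P 5-0 [J1]: (6,2,0)
link6: (7,2,0)
R 2-3 [J1]: (7,3,0)
link7: (8,3,0)
P 1-2 [J1]: (8,4,0)
PS 1-0 [J2]: (8,4,1)
R 2-6 [J1]: (8,5,1)
link8: (9,5,1)
P 8-3 [J1]: (9,6,1)
P 3-7 [J1]: (9,7,1)
R 8-6 [J1]: (9,8,1)
P 6-7 [J1]: (9,9,1)
R 8-0 [J1]: (9,10,1)
Grübler: 3·8 − 2·10 − 1 = 3

M = 3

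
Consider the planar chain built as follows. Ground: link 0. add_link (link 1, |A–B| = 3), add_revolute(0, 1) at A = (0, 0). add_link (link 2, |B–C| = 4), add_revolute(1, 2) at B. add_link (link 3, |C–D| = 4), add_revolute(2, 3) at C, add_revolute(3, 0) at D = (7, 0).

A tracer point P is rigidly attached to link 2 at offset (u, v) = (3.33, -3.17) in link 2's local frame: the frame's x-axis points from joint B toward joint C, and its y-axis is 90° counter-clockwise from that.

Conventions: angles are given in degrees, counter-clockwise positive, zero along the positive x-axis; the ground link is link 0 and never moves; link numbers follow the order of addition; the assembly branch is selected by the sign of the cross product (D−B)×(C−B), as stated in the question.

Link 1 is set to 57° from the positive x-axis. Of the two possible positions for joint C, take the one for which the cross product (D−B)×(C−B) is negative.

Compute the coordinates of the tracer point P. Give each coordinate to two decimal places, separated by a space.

A=(0,0), D=(7.00,0)
B = A + 3.00·(cos57°, sin57°) = (1.6339, 2.5160)
|BD| = 5.9266
circle(B,4.00) ∩ circle(D,4.00): a=2.9633, h=2.6868
  candidates: C₊=(5.4576,3.6906) cross=15.924; C₋=(3.1764,-1.1746) cross=-15.924
  branch - wants cross < 0 → take C=(3.1764,-1.1746) (cross=-15.924)
ex = (C−B)/|BC| = (0.3856,-0.9227); ey = (0.9227,0.3856)
P = B + 3.33·ex + -3.17·ey = (-0.0068,-1.7788)

-0.01 -1.78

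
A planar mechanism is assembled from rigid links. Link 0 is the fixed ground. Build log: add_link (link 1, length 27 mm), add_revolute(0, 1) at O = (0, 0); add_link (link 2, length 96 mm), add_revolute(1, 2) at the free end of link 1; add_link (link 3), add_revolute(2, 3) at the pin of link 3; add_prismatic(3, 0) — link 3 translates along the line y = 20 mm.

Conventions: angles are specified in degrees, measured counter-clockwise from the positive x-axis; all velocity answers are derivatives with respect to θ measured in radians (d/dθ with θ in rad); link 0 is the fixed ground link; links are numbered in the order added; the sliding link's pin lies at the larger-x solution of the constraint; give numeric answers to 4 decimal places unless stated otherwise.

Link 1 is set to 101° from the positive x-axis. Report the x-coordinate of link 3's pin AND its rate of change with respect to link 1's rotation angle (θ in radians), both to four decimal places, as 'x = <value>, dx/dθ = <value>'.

geometry: r = 27 mm, L = 96 mm, e = 20 mm
crank pin P = (r cos θ, r sin θ) = (-5.151843, 26.503934)
h = r sin θ − e = 26.503934 − 20 = 6.503934
x = r cos θ + √(L² − h²) = -5.151843 + 95.779428 = 90.627585
dx/dθ = −r sin θ − h·r cos θ/√(L² − h²) (θ in radians; h = 6.503934) = -26.154096

x = 90.6276, dx/dθ = -26.1541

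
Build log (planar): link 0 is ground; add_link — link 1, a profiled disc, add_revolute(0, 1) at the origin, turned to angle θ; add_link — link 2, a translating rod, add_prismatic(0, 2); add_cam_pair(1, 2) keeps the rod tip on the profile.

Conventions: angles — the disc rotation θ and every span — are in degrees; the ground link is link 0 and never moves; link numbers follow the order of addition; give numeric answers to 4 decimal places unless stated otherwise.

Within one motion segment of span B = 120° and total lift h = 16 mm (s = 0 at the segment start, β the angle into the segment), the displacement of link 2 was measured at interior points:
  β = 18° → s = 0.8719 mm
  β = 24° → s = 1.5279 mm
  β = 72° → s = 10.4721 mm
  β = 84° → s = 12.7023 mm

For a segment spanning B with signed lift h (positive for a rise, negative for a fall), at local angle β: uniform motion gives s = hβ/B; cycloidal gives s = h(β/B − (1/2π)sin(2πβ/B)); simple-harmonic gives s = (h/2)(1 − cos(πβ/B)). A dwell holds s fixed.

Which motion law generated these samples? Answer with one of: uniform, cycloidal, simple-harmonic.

candidates at β/B = r: uniform s = h·r (linear in β); cycloidal s = h·(r − sin(2πr)/(2π)); simple-harmonic s = (h/2)(1 − cos(πr))
β=18°: printed 0.8719 | uniform 2.4000, cycloidal 0.3399, simple-harmonic 0.8719
β=24°: printed 1.5279 | uniform 3.2000, cycloidal 0.7782, simple-harmonic 1.5279
β=72°: printed 10.4721 | uniform 9.6000, cycloidal 11.0968, simple-harmonic 10.4721
β=84°: printed 12.7023 | uniform 11.2000, cycloidal 13.6218, simple-harmonic 12.7023
only one law matches every sample → simple-harmonic

simple-harmonic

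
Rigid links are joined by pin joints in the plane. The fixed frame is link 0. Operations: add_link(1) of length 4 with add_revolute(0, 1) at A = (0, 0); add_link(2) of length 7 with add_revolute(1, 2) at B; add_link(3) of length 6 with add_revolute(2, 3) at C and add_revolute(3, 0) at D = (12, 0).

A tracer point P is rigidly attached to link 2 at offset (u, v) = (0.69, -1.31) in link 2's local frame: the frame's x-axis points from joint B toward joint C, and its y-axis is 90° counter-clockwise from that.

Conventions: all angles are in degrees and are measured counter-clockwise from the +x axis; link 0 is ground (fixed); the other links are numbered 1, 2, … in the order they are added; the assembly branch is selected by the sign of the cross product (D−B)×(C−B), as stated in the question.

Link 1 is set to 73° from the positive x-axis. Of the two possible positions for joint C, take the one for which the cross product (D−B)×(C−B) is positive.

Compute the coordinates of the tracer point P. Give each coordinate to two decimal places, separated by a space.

A=(0,0), D=(12.00,0)
B = A + 4.00·(cos73°, sin73°) = (1.1695, 3.8252)
|BD| = 11.4862
circle(B,7.00) ∩ circle(D,6.00): a=6.3090, h=3.0326
  candidates: C₊=(8.1283,4.5836) cross=34.833; C₋=(6.1084,-1.1353) cross=-34.833
  branch + wants cross > 0 → take C=(8.1283,4.5836) (cross=34.833)
ex = (C−B)/|BC| = (0.9941,0.1083); ey = (-0.1083,0.9941)
P = B + 0.69·ex + -1.31·ey = (1.9974,2.5977)

2.00 2.60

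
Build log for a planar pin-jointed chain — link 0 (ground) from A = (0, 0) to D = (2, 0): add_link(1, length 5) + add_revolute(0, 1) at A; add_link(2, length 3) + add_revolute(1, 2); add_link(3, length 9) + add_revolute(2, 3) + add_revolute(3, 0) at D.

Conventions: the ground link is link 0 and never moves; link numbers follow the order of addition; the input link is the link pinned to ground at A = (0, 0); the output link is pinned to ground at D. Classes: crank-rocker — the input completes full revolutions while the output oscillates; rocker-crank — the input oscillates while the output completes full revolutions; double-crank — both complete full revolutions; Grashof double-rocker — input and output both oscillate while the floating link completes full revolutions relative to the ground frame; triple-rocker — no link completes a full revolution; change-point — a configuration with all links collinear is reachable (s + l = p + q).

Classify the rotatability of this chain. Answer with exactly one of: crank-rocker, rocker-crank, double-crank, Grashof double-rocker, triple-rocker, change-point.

lengths: ground=2, input=5, coupler=3, output=9
sorted: s=2 (shortest), l=9 (longest), p+q=8
s + l = 11 vs p + q = 8
s + l > p + q → non-Grashof → no link fully rotates → triple-rocker

triple-rocker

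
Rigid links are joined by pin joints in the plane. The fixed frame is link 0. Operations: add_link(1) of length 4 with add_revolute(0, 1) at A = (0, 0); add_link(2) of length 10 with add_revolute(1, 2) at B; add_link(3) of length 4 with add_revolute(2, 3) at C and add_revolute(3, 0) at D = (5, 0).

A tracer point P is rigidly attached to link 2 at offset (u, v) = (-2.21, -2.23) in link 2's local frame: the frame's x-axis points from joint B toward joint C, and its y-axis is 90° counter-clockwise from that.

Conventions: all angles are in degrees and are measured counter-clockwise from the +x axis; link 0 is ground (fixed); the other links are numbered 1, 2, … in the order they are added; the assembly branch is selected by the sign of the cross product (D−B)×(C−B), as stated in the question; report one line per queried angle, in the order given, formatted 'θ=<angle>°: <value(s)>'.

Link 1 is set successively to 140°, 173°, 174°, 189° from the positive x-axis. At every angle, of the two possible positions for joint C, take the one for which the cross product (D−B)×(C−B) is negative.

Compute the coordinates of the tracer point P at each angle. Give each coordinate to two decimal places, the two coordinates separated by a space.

A=(0,0), D=(5.00,0)
θ=140°: B = A + 4.00·(cos140°, sin140°) = (-3.0642, 2.5712)
θ=140°: |BD| = 8.4641
θ=140°: circle(B,10.00) ∩ circle(D,4.00): a=9.1942, h=3.9328
θ=140°:   candidates: C₊=(6.8902,3.5252) cross=33.288; C₋=(4.5009,-3.9687) cross=-33.288
θ=140°:   branch - wants cross < 0 → take C=(4.5009,-3.9687) (cross=-33.288)
θ=140°: ex = (C−B)/|BC| = (0.7565,-0.6540); ey = (0.6540,0.7565)
θ=140°: P = B + -2.21·ex + -2.23·ey = (-6.1944,2.3295)
θ=173°: B = A + 4.00·(cos173°, sin173°) = (-3.9702, 0.4875)
θ=173°: |BD| = 8.9834
θ=173°: circle(B,10.00) ∩ circle(D,4.00): a=9.1670, h=3.9958
θ=173°:   candidates: C₊=(5.4001,3.9799) cross=35.896; C₋=(4.9665,-3.9999) cross=-35.896
θ=173°:   branch - wants cross < 0 → take C=(4.9665,-3.9999) (cross=-35.896)
θ=173°: ex = (C−B)/|BC| = (0.8937,-0.4487); ey = (0.4487,0.8937)
θ=173°: P = B + -2.21·ex + -2.23·ey = (-6.9459,-0.5137)
θ=174°: B = A + 4.00·(cos174°, sin174°) = (-3.9781, 0.4181)
θ=174°: |BD| = 8.9878
θ=174°: circle(B,10.00) ∩ circle(D,4.00): a=9.1669, h=3.9960
θ=174°:   candidates: C₊=(5.3648,3.9833) cross=35.915; C₋=(4.9930,-4.0000) cross=-35.915
θ=174°:   branch - wants cross < 0 → take C=(4.9930,-4.0000) (cross=-35.915)
θ=174°: ex = (C−B)/|BC| = (0.8971,-0.4418); ey = (0.4418,0.8971)
θ=174°: P = B + -2.21·ex + -2.23·ey = (-6.9459,-0.6060)
θ=189°: B = A + 4.00·(cos189°, sin189°) = (-3.9508, -0.6257)
θ=189°: |BD| = 8.9726
θ=189°: circle(B,10.00) ∩ circle(D,4.00): a=9.1672, h=3.9953
θ=189°:   candidates: C₊=(4.9155,3.9991) cross=35.848; C₋=(5.4728,-3.9720) cross=-35.848
θ=189°:   branch - wants cross < 0 → take C=(5.4728,-3.9720) (cross=-35.848)
θ=189°: ex = (C−B)/|BC| = (0.9424,-0.3346); ey = (0.3346,0.9424)
θ=189°: P = B + -2.21·ex + -2.23·ey = (-6.7796,-1.9877)

θ=140°: -6.19 2.33
θ=173°: -6.95 -0.51
θ=174°: -6.95 -0.61
θ=189°: -6.78 -1.99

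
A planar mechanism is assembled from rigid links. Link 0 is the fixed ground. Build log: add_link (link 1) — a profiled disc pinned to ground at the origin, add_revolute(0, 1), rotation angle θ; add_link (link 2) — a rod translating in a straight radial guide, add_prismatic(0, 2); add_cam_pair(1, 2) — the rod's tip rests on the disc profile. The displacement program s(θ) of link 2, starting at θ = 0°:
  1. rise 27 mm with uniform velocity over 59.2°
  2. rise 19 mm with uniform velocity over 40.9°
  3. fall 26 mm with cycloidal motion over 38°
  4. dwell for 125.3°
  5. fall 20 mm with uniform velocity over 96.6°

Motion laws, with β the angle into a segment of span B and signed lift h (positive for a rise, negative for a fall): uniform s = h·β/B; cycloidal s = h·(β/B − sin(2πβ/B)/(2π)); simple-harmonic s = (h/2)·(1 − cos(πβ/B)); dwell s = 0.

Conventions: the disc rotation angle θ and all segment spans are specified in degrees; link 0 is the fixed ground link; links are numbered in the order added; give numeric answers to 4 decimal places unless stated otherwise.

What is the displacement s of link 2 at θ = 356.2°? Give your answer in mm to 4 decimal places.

seg 1 [0°–59.2°] uniform, h=27: full span → s += 27 → s = 27.0000
seg 2 [59.2°–100.1°] uniform, h=19: full span → s += 19 → s = 46.0000
seg 3 [100.1°–138.1°] cycloidal, h=-26: full span → s += -26 → s = 20.0000
seg 4 [138.1°–263.4°] dwell: s stays 20.0000
seg 5 [263.4°–360°] uniform, h=-20: θ=356.2° here. β=92.8, B=96.6. -20·92.8/96.6 = -19.2133 → s = 0.7867

0.7867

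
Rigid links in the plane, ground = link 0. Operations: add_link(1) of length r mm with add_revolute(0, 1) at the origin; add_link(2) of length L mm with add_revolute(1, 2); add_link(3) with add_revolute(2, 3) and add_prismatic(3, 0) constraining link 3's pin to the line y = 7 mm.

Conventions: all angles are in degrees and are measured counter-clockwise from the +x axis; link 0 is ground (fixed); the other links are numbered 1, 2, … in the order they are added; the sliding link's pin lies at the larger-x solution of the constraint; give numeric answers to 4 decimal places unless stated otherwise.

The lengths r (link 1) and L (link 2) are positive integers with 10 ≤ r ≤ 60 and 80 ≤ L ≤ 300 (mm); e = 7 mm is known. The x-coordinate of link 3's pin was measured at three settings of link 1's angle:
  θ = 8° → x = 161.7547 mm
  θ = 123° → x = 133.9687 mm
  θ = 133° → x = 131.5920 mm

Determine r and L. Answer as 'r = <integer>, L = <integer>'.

constraint per measurement: (x − r cos θ)² + (r sin θ − e)² = L²
subtracting the θ₁ and θ₂ equations cancels the r² and L² terms:
r = (x₁² − x₂²) / (2[(x₁cos θ₁ + e sin θ₁) − (x₂cos θ₂ + e sin θ₂)]) = 18.0000 → r = 18
L² = (x₁ − r cos θ₁)² + (r sin θ₁ − e)² = 20736.0128 → L = 144.0000 → L = 144
check at θ₃=133°: x = 131.5920 (printed 131.5920) ✓

r = 18, L = 144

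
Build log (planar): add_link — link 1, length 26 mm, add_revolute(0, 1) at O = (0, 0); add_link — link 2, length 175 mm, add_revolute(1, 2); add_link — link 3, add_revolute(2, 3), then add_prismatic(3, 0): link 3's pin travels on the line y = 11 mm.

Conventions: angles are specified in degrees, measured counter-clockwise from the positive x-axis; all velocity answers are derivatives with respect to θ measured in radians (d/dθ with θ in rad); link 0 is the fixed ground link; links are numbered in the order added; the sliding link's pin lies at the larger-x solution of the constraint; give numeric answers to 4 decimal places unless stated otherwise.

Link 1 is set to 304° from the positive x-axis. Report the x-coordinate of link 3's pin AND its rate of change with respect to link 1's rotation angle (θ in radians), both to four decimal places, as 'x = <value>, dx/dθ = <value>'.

geometry: r = 26 mm, L = 175 mm, e = 11 mm
crank pin P = (r cos θ, r sin θ) = (14.539015, -21.554977)
h = r sin θ − e = -21.554977 − 11 = -32.554977
x = r cos θ + √(L² − h²) = 14.539015 + 171.945263 = 186.484279
dx/dθ = −r sin θ − h·r cos θ/√(L² − h²) (θ in radians; h = -32.554977) = 24.307698

x = 186.4843, dx/dθ = 24.3077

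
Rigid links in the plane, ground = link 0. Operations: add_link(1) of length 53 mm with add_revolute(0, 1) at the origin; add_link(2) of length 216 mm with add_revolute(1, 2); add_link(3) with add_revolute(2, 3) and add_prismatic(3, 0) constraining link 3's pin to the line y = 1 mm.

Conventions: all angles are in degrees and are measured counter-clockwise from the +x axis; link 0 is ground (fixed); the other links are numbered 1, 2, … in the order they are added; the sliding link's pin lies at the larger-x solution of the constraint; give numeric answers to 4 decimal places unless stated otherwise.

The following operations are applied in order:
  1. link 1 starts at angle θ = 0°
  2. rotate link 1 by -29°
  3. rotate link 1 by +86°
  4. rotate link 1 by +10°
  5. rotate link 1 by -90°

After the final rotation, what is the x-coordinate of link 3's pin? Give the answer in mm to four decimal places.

geometry: r = 53 mm, L = 216 mm, e = 1 mm; θ starts at 0°
rotate link 1 by -29°: θ ← 0° -29° = -29°
rotate link 1 by +86°: θ ← -29° +86° = 57°
rotate link 1 by +10°: θ ← 57° +10° = 67°
rotate link 1 by -90°: θ ← 67° -90° = -23°
crank pin P = (r cos θ, r sin θ) = (48.786757, -20.708750)
h = r sin θ − e = -20.708750 − 1 = -21.708750
x = r cos θ + √(L² − h²) = 48.786757 + 214.906329 = 263.693086

263.6931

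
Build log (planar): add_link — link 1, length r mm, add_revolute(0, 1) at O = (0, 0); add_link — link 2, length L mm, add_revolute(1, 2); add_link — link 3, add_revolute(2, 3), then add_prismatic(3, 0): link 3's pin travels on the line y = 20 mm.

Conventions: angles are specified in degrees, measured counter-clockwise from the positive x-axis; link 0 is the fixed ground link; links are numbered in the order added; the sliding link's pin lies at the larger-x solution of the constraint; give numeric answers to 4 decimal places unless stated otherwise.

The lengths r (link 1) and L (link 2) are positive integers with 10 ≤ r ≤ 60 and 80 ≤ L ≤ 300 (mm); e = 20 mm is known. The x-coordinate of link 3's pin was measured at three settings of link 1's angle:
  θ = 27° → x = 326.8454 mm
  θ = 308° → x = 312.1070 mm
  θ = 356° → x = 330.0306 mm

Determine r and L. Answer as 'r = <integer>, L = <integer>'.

constraint per measurement: (x − r cos θ)² + (r sin θ − e)² = L²
subtracting the θ₁ and θ₂ equations cancels the r² and L² terms:
r = (x₁² − x₂²) / (2[(x₁cos θ₁ + e sin θ₁) − (x₂cos θ₂ + e sin θ₂)]) = 38.0002 → r = 38
L² = (x₁ − r cos θ₁)² + (r sin θ₁ − e)² = 85849.0248 → L = 293.0000 → L = 293
check at θ₃=356°: x = 330.0306 (printed 330.0306) ✓

r = 38, L = 293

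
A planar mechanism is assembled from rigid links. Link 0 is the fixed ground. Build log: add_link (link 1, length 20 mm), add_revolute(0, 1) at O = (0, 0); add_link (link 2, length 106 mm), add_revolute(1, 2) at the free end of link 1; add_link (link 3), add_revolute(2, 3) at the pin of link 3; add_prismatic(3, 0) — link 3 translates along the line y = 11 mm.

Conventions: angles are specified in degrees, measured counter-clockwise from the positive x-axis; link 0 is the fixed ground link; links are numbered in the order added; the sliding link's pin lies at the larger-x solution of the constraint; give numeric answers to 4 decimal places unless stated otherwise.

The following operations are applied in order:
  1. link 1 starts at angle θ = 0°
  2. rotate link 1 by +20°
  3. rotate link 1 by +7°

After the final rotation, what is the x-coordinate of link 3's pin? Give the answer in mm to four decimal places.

geometry: r = 20 mm, L = 106 mm, e = 11 mm; θ starts at 0°
rotate link 1 by +20°: θ ← 0° +20° = 20°
rotate link 1 by +7°: θ ← 20° +7° = 27°
crank pin P = (r cos θ, r sin θ) = (17.820130, 9.079810)
h = r sin θ − e = 9.079810 − 11 = -1.920190
x = r cos θ + √(L² − h²) = 17.820130 + 105.982606 = 123.802737

123.8027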